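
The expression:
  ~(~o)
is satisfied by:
  {o: True}


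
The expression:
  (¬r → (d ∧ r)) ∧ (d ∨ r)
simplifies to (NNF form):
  r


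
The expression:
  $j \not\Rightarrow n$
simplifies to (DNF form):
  $j \wedge \neg n$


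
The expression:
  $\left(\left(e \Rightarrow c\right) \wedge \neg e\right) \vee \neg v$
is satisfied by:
  {v: False, e: False}
  {e: True, v: False}
  {v: True, e: False}


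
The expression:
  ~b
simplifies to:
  ~b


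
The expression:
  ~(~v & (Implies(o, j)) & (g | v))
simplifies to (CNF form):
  (o | v | ~g) & (v | ~g | ~j)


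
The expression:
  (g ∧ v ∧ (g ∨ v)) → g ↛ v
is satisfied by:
  {g: False, v: False}
  {v: True, g: False}
  {g: True, v: False}


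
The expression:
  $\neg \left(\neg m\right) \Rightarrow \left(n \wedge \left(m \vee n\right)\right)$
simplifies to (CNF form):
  $n \vee \neg m$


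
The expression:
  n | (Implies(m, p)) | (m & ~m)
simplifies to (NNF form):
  n | p | ~m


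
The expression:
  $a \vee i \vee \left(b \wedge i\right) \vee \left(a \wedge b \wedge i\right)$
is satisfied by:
  {i: True, a: True}
  {i: True, a: False}
  {a: True, i: False}


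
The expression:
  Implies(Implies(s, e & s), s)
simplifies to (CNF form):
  s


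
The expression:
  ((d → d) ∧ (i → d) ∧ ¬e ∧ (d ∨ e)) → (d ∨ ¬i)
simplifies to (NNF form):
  True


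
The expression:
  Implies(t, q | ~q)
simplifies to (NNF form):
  True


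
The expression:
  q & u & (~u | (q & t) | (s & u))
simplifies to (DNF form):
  (q & s & u) | (q & t & u)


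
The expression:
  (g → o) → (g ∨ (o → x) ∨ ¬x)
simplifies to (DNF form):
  True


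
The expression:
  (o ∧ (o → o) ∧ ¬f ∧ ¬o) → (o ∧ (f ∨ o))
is always true.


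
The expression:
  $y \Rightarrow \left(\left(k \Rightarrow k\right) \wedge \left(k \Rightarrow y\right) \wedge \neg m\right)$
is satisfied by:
  {m: False, y: False}
  {y: True, m: False}
  {m: True, y: False}


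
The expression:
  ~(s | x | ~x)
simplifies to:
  False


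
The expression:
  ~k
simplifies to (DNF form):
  ~k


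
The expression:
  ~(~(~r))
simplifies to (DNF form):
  ~r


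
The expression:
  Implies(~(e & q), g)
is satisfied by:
  {e: True, g: True, q: True}
  {e: True, g: True, q: False}
  {g: True, q: True, e: False}
  {g: True, q: False, e: False}
  {e: True, q: True, g: False}


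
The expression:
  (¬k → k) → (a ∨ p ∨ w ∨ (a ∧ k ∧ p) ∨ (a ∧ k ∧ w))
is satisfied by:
  {w: True, a: True, p: True, k: False}
  {w: True, a: True, k: False, p: False}
  {w: True, p: True, k: False, a: False}
  {w: True, k: False, p: False, a: False}
  {a: True, p: True, k: False, w: False}
  {a: True, k: False, p: False, w: False}
  {p: True, a: False, k: False, w: False}
  {a: False, k: False, p: False, w: False}
  {a: True, w: True, k: True, p: True}
  {a: True, w: True, k: True, p: False}
  {w: True, k: True, p: True, a: False}
  {w: True, k: True, a: False, p: False}
  {p: True, k: True, a: True, w: False}
  {k: True, a: True, w: False, p: False}
  {k: True, p: True, w: False, a: False}


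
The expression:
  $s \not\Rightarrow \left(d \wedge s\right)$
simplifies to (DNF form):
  $s \wedge \neg d$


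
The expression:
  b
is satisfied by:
  {b: True}


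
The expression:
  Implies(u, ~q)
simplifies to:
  ~q | ~u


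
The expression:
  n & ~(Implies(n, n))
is never true.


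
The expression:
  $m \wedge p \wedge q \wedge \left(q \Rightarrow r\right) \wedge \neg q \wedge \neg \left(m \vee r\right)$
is never true.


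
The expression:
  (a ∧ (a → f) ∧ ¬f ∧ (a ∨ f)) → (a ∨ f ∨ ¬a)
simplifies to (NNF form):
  True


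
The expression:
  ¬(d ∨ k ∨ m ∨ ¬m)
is never true.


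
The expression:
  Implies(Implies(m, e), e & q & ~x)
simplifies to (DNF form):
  (e & ~e) | (m & ~e) | (e & q & ~e) | (e & q & ~x) | (m & q & ~e) | (m & q & ~x) | (e & ~e & ~x) | (m & ~e & ~x)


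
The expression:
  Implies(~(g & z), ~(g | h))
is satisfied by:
  {z: True, h: False, g: False}
  {h: False, g: False, z: False}
  {g: True, z: True, h: False}
  {g: True, z: True, h: True}


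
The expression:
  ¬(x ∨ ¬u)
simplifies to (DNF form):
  u ∧ ¬x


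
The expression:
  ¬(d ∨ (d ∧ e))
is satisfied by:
  {d: False}


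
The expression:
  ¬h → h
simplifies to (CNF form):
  h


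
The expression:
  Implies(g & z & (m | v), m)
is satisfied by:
  {m: True, g: False, v: False, z: False}
  {m: False, g: False, v: False, z: False}
  {z: True, m: True, g: False, v: False}
  {z: True, m: False, g: False, v: False}
  {m: True, v: True, z: False, g: False}
  {v: True, z: False, g: False, m: False}
  {z: True, v: True, m: True, g: False}
  {z: True, v: True, m: False, g: False}
  {m: True, g: True, z: False, v: False}
  {g: True, z: False, v: False, m: False}
  {m: True, z: True, g: True, v: False}
  {z: True, g: True, m: False, v: False}
  {m: True, v: True, g: True, z: False}
  {v: True, g: True, z: False, m: False}
  {z: True, v: True, g: True, m: True}


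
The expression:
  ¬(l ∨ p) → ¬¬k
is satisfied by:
  {k: True, l: True, p: True}
  {k: True, l: True, p: False}
  {k: True, p: True, l: False}
  {k: True, p: False, l: False}
  {l: True, p: True, k: False}
  {l: True, p: False, k: False}
  {p: True, l: False, k: False}


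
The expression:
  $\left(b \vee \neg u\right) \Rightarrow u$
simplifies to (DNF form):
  $u$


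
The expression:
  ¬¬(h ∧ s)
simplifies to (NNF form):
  h ∧ s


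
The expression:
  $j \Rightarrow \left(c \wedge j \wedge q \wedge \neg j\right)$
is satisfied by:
  {j: False}


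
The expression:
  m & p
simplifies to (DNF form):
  m & p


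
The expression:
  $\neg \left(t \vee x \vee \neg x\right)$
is never true.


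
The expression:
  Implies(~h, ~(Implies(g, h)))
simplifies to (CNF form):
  g | h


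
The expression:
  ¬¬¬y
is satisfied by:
  {y: False}


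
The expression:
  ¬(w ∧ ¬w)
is always true.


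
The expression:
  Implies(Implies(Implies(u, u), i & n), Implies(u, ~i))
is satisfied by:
  {u: False, n: False, i: False}
  {i: True, u: False, n: False}
  {n: True, u: False, i: False}
  {i: True, n: True, u: False}
  {u: True, i: False, n: False}
  {i: True, u: True, n: False}
  {n: True, u: True, i: False}


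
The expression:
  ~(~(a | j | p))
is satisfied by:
  {a: True, p: True, j: True}
  {a: True, p: True, j: False}
  {a: True, j: True, p: False}
  {a: True, j: False, p: False}
  {p: True, j: True, a: False}
  {p: True, j: False, a: False}
  {j: True, p: False, a: False}


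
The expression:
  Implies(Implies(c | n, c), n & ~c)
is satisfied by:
  {n: True, c: False}


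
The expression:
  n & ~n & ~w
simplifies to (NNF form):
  False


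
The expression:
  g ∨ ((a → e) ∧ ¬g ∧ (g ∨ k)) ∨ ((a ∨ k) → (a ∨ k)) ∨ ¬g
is always true.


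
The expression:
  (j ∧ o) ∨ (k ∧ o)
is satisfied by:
  {k: True, j: True, o: True}
  {k: True, o: True, j: False}
  {j: True, o: True, k: False}


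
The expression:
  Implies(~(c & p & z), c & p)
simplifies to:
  c & p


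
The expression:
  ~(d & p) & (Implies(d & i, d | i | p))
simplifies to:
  ~d | ~p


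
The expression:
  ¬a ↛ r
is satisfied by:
  {r: True, a: False}
  {a: False, r: False}
  {a: True, r: True}


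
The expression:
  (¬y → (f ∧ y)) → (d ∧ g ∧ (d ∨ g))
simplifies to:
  (d ∧ g) ∨ ¬y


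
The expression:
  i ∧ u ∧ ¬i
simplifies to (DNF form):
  False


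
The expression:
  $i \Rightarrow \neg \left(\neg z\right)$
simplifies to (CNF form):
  $z \vee \neg i$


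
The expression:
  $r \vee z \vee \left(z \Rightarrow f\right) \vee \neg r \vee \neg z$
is always true.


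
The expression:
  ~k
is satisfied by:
  {k: False}


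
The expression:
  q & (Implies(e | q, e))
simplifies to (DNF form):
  e & q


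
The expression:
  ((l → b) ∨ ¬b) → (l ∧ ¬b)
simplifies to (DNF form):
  l ∧ ¬b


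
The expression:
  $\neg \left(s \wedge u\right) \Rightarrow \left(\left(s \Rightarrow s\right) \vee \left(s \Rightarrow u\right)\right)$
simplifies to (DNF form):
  $\text{True}$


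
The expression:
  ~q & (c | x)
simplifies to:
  ~q & (c | x)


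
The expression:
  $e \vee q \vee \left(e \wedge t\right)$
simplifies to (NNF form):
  $e \vee q$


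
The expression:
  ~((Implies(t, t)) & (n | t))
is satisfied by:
  {n: False, t: False}


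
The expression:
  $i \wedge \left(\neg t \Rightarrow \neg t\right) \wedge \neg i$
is never true.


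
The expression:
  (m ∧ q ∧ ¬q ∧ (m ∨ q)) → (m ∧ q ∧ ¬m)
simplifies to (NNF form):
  True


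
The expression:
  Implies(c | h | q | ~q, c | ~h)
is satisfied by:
  {c: True, h: False}
  {h: False, c: False}
  {h: True, c: True}


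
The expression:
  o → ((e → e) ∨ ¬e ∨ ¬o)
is always true.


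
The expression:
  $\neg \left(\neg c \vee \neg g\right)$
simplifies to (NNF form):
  $c \wedge g$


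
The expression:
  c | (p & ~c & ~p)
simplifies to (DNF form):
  c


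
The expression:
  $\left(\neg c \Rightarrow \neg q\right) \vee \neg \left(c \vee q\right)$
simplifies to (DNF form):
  $c \vee \neg q$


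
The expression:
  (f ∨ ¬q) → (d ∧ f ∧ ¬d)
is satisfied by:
  {q: True, f: False}


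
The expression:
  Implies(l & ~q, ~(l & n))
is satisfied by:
  {q: True, l: False, n: False}
  {l: False, n: False, q: False}
  {n: True, q: True, l: False}
  {n: True, l: False, q: False}
  {q: True, l: True, n: False}
  {l: True, q: False, n: False}
  {n: True, l: True, q: True}


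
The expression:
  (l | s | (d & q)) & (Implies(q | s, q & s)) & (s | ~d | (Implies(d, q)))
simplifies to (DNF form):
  (q & s) | (q & ~q) | (l & q & s) | (l & q & ~q) | (q & s & ~d) | (q & s & ~s) | (q & ~d & ~q) | (q & ~q & ~s) | (l & q & s & ~d) | (l & q & s & ~s) | (l & q & ~d & ~q) | (l & q & ~q & ~s) | (l & s & ~d & ~s) | (q & s & ~d & ~s) | (l & ~d & ~q & ~s) | (q & ~d & ~q & ~s)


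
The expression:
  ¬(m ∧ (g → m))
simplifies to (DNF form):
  ¬m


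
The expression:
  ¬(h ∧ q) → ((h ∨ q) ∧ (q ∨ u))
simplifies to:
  q ∨ (h ∧ u)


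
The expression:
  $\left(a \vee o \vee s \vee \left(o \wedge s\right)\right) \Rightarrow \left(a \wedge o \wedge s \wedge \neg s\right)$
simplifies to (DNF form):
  $\neg a \wedge \neg o \wedge \neg s$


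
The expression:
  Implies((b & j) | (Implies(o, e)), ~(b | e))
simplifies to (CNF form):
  ~e & (o | ~b) & (~b | ~j)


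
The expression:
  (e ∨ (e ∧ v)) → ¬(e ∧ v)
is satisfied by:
  {v: False, e: False}
  {e: True, v: False}
  {v: True, e: False}


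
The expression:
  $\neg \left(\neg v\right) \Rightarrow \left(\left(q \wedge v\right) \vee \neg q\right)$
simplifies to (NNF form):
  $\text{True}$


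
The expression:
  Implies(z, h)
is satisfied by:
  {h: True, z: False}
  {z: False, h: False}
  {z: True, h: True}


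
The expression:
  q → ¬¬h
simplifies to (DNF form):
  h ∨ ¬q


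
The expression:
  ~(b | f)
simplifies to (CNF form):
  ~b & ~f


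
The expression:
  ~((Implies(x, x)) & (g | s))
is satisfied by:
  {g: False, s: False}


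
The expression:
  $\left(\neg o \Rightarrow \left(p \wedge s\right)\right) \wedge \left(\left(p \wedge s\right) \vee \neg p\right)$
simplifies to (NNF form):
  $\left(o \wedge \neg p\right) \vee \left(p \wedge s\right)$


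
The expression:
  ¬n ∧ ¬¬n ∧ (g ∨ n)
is never true.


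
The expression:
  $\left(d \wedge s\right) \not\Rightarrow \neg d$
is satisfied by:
  {s: True, d: True}


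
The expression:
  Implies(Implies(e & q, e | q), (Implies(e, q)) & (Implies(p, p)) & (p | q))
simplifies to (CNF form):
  (p | q) & (q | ~e)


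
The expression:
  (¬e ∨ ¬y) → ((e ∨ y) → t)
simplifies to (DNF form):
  t ∨ (e ∧ y) ∨ (¬e ∧ ¬y)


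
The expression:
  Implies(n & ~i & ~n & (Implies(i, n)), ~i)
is always true.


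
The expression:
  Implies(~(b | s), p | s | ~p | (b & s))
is always true.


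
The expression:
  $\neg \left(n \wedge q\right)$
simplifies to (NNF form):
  $\neg n \vee \neg q$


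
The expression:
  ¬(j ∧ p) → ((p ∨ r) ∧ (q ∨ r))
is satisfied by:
  {r: True, p: True, q: True, j: True}
  {r: True, p: True, q: True, j: False}
  {r: True, p: True, j: True, q: False}
  {r: True, p: True, j: False, q: False}
  {r: True, q: True, j: True, p: False}
  {r: True, q: True, j: False, p: False}
  {r: True, q: False, j: True, p: False}
  {r: True, q: False, j: False, p: False}
  {p: True, q: True, j: True, r: False}
  {p: True, q: True, j: False, r: False}
  {p: True, j: True, q: False, r: False}


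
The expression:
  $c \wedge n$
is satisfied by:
  {c: True, n: True}


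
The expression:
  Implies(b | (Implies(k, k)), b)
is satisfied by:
  {b: True}


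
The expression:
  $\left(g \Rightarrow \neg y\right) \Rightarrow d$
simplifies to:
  $d \vee \left(g \wedge y\right)$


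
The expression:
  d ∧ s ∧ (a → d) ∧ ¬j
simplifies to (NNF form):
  d ∧ s ∧ ¬j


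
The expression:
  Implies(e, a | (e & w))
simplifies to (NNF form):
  a | w | ~e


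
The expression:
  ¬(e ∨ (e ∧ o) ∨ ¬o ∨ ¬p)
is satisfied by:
  {p: True, o: True, e: False}


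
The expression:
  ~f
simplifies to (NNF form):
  ~f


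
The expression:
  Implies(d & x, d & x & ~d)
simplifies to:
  ~d | ~x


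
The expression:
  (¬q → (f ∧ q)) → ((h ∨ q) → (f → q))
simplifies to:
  True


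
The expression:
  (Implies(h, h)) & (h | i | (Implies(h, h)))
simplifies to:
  True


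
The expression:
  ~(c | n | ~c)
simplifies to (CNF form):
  False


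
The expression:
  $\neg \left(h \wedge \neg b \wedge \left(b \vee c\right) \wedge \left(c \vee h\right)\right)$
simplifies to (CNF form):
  $b \vee \neg c \vee \neg h$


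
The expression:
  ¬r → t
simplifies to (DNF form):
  r ∨ t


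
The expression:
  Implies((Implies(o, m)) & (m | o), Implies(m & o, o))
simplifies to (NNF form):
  True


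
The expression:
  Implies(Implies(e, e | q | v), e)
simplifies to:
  e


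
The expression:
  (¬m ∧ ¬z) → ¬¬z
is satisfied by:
  {z: True, m: True}
  {z: True, m: False}
  {m: True, z: False}


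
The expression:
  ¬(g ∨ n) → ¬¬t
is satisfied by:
  {n: True, t: True, g: True}
  {n: True, t: True, g: False}
  {n: True, g: True, t: False}
  {n: True, g: False, t: False}
  {t: True, g: True, n: False}
  {t: True, g: False, n: False}
  {g: True, t: False, n: False}


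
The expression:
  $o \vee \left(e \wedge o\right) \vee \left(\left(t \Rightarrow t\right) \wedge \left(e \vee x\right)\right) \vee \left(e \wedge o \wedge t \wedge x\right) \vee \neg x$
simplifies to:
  $\text{True}$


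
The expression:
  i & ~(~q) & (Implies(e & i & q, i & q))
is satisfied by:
  {i: True, q: True}


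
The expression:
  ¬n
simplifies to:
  ¬n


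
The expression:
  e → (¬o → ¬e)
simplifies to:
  o ∨ ¬e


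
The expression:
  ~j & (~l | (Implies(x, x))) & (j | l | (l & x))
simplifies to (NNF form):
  l & ~j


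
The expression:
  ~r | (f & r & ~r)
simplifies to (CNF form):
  ~r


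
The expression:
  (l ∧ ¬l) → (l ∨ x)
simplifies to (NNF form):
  True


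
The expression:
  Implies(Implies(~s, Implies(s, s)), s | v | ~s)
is always true.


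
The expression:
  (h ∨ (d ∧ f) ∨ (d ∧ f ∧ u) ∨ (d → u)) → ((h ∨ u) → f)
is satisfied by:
  {f: True, h: False, u: False}
  {f: True, u: True, h: False}
  {f: True, h: True, u: False}
  {f: True, u: True, h: True}
  {u: False, h: False, f: False}


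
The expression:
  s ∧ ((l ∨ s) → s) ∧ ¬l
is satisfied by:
  {s: True, l: False}


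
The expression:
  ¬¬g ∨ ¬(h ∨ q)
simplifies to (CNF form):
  (g ∨ ¬h) ∧ (g ∨ ¬q)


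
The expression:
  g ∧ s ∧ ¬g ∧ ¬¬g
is never true.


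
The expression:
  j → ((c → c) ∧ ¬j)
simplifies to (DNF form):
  ¬j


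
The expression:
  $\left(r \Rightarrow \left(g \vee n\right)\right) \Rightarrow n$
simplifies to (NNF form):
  $n \vee \left(r \wedge \neg g\right)$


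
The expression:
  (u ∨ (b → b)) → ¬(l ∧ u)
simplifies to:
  ¬l ∨ ¬u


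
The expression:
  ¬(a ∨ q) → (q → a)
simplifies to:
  True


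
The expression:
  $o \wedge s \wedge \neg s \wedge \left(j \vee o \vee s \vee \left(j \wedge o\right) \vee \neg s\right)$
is never true.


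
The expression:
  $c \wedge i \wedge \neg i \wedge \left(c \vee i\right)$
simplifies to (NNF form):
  $\text{False}$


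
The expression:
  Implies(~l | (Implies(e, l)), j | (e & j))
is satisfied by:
  {j: True}


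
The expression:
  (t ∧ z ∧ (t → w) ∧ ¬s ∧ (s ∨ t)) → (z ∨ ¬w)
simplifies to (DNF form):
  True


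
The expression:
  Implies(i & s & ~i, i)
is always true.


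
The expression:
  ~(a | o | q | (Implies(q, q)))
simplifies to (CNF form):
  False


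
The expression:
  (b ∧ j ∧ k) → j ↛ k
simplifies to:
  ¬b ∨ ¬j ∨ ¬k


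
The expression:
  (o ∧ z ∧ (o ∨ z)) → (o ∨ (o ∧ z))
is always true.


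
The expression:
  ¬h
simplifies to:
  ¬h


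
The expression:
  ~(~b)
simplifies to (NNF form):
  b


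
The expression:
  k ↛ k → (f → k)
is always true.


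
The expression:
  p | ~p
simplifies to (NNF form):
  True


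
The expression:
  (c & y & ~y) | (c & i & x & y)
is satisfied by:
  {c: True, i: True, x: True, y: True}


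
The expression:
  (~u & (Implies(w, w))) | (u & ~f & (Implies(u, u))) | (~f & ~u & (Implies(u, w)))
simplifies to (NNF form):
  ~f | ~u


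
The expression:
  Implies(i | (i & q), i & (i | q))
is always true.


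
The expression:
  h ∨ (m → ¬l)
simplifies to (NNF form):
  h ∨ ¬l ∨ ¬m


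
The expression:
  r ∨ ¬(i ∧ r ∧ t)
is always true.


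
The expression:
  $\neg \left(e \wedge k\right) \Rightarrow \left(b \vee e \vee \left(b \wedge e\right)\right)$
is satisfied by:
  {b: True, e: True}
  {b: True, e: False}
  {e: True, b: False}


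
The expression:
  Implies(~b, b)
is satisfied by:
  {b: True}


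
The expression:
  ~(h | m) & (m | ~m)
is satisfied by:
  {h: False, m: False}


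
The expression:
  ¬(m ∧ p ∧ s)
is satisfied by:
  {s: False, m: False, p: False}
  {p: True, s: False, m: False}
  {m: True, s: False, p: False}
  {p: True, m: True, s: False}
  {s: True, p: False, m: False}
  {p: True, s: True, m: False}
  {m: True, s: True, p: False}


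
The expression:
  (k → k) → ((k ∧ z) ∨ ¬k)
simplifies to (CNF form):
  z ∨ ¬k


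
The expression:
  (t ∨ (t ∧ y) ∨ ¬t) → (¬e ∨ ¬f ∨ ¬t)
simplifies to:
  ¬e ∨ ¬f ∨ ¬t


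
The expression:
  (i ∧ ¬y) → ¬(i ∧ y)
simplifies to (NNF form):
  True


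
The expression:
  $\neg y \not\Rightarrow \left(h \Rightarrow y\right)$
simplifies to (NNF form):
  $h \wedge \neg y$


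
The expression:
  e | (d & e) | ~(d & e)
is always true.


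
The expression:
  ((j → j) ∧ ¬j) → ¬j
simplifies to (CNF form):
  True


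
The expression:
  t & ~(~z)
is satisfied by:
  {t: True, z: True}


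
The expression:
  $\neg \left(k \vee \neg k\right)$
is never true.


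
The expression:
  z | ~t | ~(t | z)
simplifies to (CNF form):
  z | ~t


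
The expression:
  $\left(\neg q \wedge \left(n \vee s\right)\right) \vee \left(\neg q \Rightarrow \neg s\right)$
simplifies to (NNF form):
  $\text{True}$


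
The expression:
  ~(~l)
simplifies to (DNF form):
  l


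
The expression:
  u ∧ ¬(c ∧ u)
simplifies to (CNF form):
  u ∧ ¬c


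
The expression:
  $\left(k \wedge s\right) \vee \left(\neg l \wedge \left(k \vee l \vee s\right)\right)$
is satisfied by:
  {k: True, s: True, l: False}
  {k: True, s: False, l: False}
  {s: True, k: False, l: False}
  {k: True, l: True, s: True}


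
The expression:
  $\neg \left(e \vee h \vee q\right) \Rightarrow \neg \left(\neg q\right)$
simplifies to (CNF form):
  $e \vee h \vee q$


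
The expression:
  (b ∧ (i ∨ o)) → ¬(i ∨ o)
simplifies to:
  (¬i ∧ ¬o) ∨ ¬b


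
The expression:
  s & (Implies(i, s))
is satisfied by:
  {s: True}


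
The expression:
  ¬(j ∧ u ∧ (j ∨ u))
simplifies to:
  ¬j ∨ ¬u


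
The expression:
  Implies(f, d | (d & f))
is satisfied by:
  {d: True, f: False}
  {f: False, d: False}
  {f: True, d: True}


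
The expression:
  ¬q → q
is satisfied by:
  {q: True}


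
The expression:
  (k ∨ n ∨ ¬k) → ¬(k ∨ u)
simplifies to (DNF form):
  ¬k ∧ ¬u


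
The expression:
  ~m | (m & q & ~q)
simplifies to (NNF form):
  ~m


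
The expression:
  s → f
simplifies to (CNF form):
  f ∨ ¬s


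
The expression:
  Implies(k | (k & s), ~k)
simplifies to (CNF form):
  ~k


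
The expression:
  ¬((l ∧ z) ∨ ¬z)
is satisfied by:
  {z: True, l: False}


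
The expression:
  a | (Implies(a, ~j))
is always true.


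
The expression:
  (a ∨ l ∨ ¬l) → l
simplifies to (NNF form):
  l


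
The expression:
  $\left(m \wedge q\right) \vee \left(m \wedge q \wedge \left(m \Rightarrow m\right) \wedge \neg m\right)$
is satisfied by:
  {m: True, q: True}


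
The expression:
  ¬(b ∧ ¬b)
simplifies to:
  True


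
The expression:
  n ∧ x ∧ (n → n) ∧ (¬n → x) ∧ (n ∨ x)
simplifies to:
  n ∧ x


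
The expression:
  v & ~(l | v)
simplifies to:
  False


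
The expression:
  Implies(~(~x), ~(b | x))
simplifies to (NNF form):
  ~x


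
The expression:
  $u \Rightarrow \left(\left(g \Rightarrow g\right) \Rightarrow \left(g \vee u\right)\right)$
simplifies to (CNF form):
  $\text{True}$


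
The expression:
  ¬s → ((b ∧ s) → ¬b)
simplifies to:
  True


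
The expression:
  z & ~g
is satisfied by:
  {z: True, g: False}


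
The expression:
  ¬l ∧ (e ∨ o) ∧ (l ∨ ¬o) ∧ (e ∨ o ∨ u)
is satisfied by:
  {e: True, o: False, l: False}


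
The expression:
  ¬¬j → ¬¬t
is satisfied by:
  {t: True, j: False}
  {j: False, t: False}
  {j: True, t: True}


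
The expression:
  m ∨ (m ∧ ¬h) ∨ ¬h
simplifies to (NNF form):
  m ∨ ¬h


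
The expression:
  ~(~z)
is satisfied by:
  {z: True}


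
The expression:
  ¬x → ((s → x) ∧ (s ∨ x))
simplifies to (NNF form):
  x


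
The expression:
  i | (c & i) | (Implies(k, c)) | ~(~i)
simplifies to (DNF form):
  c | i | ~k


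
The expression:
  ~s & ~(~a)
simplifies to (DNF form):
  a & ~s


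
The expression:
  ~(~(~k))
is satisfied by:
  {k: False}


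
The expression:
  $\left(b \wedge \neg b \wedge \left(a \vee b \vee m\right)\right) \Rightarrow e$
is always true.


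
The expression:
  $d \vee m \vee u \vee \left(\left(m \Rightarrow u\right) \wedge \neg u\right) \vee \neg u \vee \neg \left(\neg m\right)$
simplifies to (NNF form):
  $\text{True}$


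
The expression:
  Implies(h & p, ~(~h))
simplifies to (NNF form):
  True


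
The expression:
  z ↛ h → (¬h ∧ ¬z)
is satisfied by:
  {h: True, z: False}
  {z: False, h: False}
  {z: True, h: True}


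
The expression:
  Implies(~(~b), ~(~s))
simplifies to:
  s | ~b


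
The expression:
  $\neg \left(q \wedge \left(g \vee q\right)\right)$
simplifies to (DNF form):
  $\neg q$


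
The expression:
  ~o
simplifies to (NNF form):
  ~o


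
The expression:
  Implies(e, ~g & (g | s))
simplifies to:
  ~e | (s & ~g)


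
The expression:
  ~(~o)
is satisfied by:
  {o: True}


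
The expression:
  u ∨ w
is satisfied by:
  {u: True, w: True}
  {u: True, w: False}
  {w: True, u: False}


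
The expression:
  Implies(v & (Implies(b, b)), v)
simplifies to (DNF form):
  True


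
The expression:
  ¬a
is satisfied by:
  {a: False}


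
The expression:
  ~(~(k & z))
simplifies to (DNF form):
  k & z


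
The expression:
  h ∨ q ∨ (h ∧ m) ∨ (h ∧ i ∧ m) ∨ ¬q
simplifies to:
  True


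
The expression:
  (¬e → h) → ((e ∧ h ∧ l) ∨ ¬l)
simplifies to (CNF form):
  (e ∨ ¬e ∨ ¬l) ∧ (e ∨ ¬h ∨ ¬l) ∧ (h ∨ ¬e ∨ ¬l) ∧ (h ∨ ¬h ∨ ¬l)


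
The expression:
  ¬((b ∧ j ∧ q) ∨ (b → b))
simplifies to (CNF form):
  False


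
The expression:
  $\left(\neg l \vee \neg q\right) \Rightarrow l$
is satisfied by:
  {l: True}


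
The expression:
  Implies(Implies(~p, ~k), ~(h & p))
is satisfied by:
  {p: False, h: False}
  {h: True, p: False}
  {p: True, h: False}


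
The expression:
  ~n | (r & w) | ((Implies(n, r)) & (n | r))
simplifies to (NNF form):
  r | ~n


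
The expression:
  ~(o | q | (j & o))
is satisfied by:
  {q: False, o: False}


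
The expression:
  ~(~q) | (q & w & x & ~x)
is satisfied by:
  {q: True}


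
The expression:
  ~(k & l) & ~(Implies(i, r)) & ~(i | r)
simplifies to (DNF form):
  False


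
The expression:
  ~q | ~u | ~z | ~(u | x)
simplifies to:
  ~q | ~u | ~z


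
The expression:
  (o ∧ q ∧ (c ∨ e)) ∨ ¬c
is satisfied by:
  {q: True, o: True, c: False}
  {q: True, o: False, c: False}
  {o: True, q: False, c: False}
  {q: False, o: False, c: False}
  {q: True, c: True, o: True}


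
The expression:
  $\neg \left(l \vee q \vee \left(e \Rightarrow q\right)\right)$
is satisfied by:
  {e: True, q: False, l: False}


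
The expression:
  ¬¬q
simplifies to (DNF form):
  q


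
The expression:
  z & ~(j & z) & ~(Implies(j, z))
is never true.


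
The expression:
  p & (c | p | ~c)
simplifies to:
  p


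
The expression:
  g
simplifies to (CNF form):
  g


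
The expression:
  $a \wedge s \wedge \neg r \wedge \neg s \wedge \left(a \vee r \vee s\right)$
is never true.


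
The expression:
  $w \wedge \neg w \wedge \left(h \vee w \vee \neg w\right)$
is never true.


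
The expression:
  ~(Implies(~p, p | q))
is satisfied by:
  {q: False, p: False}


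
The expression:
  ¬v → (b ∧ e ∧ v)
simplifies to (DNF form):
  v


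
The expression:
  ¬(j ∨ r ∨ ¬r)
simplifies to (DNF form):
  False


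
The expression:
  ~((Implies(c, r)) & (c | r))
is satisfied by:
  {r: False}


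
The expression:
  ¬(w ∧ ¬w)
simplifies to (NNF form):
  True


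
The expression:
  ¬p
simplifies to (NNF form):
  ¬p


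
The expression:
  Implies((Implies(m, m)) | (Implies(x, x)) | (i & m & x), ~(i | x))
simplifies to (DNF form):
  ~i & ~x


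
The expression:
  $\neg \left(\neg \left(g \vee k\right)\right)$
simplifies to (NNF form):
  $g \vee k$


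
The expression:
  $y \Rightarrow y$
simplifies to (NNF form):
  $\text{True}$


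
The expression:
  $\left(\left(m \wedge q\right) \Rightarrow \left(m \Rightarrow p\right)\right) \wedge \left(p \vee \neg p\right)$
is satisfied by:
  {p: True, m: False, q: False}
  {m: False, q: False, p: False}
  {p: True, q: True, m: False}
  {q: True, m: False, p: False}
  {p: True, m: True, q: False}
  {m: True, p: False, q: False}
  {p: True, q: True, m: True}


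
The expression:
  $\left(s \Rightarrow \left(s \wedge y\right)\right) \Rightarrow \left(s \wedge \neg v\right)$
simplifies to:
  $s \wedge \left(\neg v \vee \neg y\right)$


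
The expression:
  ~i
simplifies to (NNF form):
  ~i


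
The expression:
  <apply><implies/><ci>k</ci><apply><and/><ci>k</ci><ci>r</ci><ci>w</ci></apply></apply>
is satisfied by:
  {w: True, r: True, k: False}
  {w: True, r: False, k: False}
  {r: True, w: False, k: False}
  {w: False, r: False, k: False}
  {w: True, k: True, r: True}


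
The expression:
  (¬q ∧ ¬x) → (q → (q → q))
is always true.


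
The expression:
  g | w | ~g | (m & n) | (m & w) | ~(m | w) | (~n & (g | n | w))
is always true.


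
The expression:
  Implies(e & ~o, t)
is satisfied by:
  {t: True, o: True, e: False}
  {t: True, o: False, e: False}
  {o: True, t: False, e: False}
  {t: False, o: False, e: False}
  {t: True, e: True, o: True}
  {t: True, e: True, o: False}
  {e: True, o: True, t: False}


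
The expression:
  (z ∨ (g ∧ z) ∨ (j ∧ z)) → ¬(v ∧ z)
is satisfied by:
  {v: False, z: False}
  {z: True, v: False}
  {v: True, z: False}


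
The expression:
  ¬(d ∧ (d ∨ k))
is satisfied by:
  {d: False}


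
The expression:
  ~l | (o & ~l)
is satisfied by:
  {l: False}


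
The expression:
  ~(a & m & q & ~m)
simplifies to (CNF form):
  True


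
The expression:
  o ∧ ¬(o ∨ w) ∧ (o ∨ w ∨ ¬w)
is never true.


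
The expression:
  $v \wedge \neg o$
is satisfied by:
  {v: True, o: False}


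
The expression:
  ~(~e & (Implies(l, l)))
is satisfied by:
  {e: True}


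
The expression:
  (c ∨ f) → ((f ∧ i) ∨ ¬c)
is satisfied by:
  {i: True, f: True, c: False}
  {i: True, f: False, c: False}
  {f: True, i: False, c: False}
  {i: False, f: False, c: False}
  {i: True, c: True, f: True}


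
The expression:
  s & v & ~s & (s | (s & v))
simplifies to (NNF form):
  False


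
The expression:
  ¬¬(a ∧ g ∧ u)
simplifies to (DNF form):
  a ∧ g ∧ u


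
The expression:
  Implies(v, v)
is always true.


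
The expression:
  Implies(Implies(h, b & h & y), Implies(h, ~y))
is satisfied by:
  {h: False, y: False, b: False}
  {b: True, h: False, y: False}
  {y: True, h: False, b: False}
  {b: True, y: True, h: False}
  {h: True, b: False, y: False}
  {b: True, h: True, y: False}
  {y: True, h: True, b: False}


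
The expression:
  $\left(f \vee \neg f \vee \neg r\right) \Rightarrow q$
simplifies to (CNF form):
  $q$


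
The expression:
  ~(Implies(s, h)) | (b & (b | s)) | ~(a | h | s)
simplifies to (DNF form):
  b | (s & ~h) | (~a & ~h)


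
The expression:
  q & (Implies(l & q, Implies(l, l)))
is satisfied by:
  {q: True}


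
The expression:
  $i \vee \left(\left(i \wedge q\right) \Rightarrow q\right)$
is always true.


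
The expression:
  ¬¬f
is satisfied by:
  {f: True}


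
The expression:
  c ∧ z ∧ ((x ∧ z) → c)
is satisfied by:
  {c: True, z: True}


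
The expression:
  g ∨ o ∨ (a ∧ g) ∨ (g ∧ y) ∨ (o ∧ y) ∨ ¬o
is always true.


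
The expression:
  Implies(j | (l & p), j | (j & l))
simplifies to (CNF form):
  j | ~l | ~p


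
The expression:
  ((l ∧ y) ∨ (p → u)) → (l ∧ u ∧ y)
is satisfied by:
  {p: True, l: False, u: False, y: False}
  {y: True, p: True, l: False, u: False}
  {p: True, l: True, y: False, u: False}
  {u: True, y: True, l: True, p: True}
  {u: True, y: True, l: True, p: False}


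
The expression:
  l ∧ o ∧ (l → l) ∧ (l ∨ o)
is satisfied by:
  {o: True, l: True}


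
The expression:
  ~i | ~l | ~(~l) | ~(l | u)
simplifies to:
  True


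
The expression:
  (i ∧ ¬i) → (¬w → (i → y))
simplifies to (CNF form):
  True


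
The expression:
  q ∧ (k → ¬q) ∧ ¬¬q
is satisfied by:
  {q: True, k: False}


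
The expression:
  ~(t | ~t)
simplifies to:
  False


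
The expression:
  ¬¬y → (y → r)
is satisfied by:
  {r: True, y: False}
  {y: False, r: False}
  {y: True, r: True}


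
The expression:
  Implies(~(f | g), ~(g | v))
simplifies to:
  f | g | ~v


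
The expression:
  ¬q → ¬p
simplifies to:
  q ∨ ¬p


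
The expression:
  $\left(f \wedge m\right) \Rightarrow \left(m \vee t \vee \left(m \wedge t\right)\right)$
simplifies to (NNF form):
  $\text{True}$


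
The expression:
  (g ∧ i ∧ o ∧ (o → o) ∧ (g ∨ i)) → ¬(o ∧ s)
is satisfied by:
  {s: False, o: False, i: False, g: False}
  {g: True, s: False, o: False, i: False}
  {i: True, s: False, o: False, g: False}
  {g: True, i: True, s: False, o: False}
  {o: True, g: False, s: False, i: False}
  {g: True, o: True, s: False, i: False}
  {i: True, o: True, g: False, s: False}
  {g: True, i: True, o: True, s: False}
  {s: True, i: False, o: False, g: False}
  {g: True, s: True, i: False, o: False}
  {i: True, s: True, g: False, o: False}
  {g: True, i: True, s: True, o: False}
  {o: True, s: True, i: False, g: False}
  {g: True, o: True, s: True, i: False}
  {i: True, o: True, s: True, g: False}


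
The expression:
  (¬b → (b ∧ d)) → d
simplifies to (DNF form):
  d ∨ ¬b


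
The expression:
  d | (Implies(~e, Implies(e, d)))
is always true.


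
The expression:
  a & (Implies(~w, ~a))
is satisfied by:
  {a: True, w: True}


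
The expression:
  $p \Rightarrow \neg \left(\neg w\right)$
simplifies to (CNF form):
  $w \vee \neg p$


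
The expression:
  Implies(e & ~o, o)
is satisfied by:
  {o: True, e: False}
  {e: False, o: False}
  {e: True, o: True}


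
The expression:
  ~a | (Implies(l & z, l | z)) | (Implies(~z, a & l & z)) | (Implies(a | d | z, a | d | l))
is always true.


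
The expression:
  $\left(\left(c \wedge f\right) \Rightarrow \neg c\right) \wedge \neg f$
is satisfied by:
  {f: False}


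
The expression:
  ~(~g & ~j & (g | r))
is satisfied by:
  {g: True, j: True, r: False}
  {g: True, j: False, r: False}
  {j: True, g: False, r: False}
  {g: False, j: False, r: False}
  {r: True, g: True, j: True}
  {r: True, g: True, j: False}
  {r: True, j: True, g: False}


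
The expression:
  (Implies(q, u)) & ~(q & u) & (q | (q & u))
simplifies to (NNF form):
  False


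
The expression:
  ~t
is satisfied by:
  {t: False}


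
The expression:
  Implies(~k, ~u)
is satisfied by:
  {k: True, u: False}
  {u: False, k: False}
  {u: True, k: True}


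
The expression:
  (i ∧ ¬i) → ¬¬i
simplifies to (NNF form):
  True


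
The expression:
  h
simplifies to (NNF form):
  h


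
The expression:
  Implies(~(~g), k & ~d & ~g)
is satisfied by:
  {g: False}


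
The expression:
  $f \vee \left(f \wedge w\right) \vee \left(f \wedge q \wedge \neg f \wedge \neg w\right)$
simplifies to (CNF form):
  $f$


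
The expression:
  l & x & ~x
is never true.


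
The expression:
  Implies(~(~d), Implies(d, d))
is always true.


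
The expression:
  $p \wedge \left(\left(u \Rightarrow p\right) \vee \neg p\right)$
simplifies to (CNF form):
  $p$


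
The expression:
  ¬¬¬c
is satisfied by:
  {c: False}


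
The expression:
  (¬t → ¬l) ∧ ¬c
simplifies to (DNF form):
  (t ∧ ¬c) ∨ (¬c ∧ ¬l)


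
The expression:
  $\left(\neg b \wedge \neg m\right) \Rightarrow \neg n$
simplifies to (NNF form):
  $b \vee m \vee \neg n$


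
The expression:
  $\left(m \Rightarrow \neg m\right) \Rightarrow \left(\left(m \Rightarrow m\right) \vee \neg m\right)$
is always true.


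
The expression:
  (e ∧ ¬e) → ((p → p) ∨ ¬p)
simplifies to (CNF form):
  True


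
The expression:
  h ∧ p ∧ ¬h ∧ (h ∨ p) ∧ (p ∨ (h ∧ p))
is never true.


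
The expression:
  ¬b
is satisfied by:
  {b: False}


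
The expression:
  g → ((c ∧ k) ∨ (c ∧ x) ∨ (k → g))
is always true.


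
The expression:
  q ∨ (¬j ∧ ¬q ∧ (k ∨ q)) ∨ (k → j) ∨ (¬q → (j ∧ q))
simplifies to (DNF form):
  True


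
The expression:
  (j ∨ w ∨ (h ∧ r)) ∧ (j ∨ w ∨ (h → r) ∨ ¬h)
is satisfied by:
  {r: True, w: True, j: True, h: True}
  {r: True, w: True, j: True, h: False}
  {w: True, j: True, h: True, r: False}
  {w: True, j: True, h: False, r: False}
  {r: True, w: True, h: True, j: False}
  {r: True, w: True, h: False, j: False}
  {w: True, h: True, j: False, r: False}
  {w: True, h: False, j: False, r: False}
  {r: True, j: True, h: True, w: False}
  {r: True, j: True, h: False, w: False}
  {j: True, h: True, w: False, r: False}
  {j: True, w: False, h: False, r: False}
  {r: True, h: True, w: False, j: False}


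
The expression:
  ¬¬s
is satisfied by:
  {s: True}


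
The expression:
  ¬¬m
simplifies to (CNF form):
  m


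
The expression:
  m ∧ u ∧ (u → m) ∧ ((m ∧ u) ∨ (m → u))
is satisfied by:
  {m: True, u: True}


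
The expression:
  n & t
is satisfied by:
  {t: True, n: True}


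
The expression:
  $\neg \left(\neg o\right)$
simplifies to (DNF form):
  $o$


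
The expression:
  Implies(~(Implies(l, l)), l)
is always true.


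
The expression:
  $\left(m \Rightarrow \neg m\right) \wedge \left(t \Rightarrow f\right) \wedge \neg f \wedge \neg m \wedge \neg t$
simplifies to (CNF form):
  $\neg f \wedge \neg m \wedge \neg t$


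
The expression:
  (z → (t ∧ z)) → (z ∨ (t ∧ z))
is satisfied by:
  {z: True}


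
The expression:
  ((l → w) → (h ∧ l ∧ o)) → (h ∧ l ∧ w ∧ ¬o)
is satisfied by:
  {w: True, o: False, l: False, h: False}
  {h: True, w: True, o: False, l: False}
  {w: True, o: True, l: False, h: False}
  {h: True, w: True, o: True, l: False}
  {h: False, o: False, l: False, w: False}
  {h: True, o: False, l: False, w: False}
  {o: True, h: False, l: False, w: False}
  {h: True, o: True, l: False, w: False}
  {l: True, w: True, h: False, o: False}
  {h: True, l: True, w: True, o: False}
  {l: True, w: True, o: True, h: False}


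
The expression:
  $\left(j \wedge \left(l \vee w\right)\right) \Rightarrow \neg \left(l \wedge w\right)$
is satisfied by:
  {l: False, w: False, j: False}
  {j: True, l: False, w: False}
  {w: True, l: False, j: False}
  {j: True, w: True, l: False}
  {l: True, j: False, w: False}
  {j: True, l: True, w: False}
  {w: True, l: True, j: False}


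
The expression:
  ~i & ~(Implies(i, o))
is never true.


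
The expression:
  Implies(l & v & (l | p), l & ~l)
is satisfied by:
  {l: False, v: False}
  {v: True, l: False}
  {l: True, v: False}


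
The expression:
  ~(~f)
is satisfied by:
  {f: True}


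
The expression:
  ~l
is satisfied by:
  {l: False}


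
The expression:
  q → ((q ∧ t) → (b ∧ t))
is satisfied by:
  {b: True, t: False, q: False}
  {t: False, q: False, b: False}
  {q: True, b: True, t: False}
  {q: True, t: False, b: False}
  {b: True, t: True, q: False}
  {t: True, b: False, q: False}
  {q: True, t: True, b: True}


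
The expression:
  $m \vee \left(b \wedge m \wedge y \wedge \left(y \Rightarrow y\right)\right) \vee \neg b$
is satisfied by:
  {m: True, b: False}
  {b: False, m: False}
  {b: True, m: True}
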